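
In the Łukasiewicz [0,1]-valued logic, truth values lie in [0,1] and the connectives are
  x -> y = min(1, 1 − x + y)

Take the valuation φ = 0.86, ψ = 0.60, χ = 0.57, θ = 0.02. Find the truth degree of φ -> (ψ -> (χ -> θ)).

0.99

χ -> θ = min(1, 1 − 0.57 + 0.02) = min(1, 0.45) = 0.45
ψ -> (χ -> θ) = min(1, 1 − 0.60 + 0.45) = min(1, 0.85) = 0.85
φ -> (ψ -> (χ -> θ)) = min(1, 1 − 0.86 + 0.85) = min(1, 0.99) = 0.99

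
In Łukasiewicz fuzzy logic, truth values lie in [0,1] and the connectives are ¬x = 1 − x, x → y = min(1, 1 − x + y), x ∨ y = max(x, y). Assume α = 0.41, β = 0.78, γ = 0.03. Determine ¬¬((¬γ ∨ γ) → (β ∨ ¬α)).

0.81

¬γ = 1 − 0.03 = 0.97
¬γ ∨ γ = max(0.97, 0.03) = 0.97
¬α = 1 − 0.41 = 0.59
β ∨ ¬α = max(0.78, 0.59) = 0.78
(¬γ ∨ γ) → (β ∨ ¬α) = min(1, 1 − 0.97 + 0.78) = min(1, 0.81) = 0.81
¬((¬γ ∨ γ) → (β ∨ ¬α)) = 1 − 0.81 = 0.19
¬¬((¬γ ∨ γ) → (β ∨ ¬α)) = 1 − 0.19 = 0.81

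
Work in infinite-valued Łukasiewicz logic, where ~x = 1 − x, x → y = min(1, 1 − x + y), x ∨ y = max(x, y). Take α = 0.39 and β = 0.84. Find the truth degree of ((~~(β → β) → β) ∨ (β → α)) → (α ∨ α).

β → β = min(1, 1 − 0.84 + 0.84) = min(1, 1.00) = 1.00
~(β → β) = 1 − 1.00 = 0.00
~~(β → β) = 1 − 0.00 = 1.00
~~(β → β) → β = min(1, 1 − 1.00 + 0.84) = min(1, 0.84) = 0.84
β → α = min(1, 1 − 0.84 + 0.39) = min(1, 0.55) = 0.55
(~~(β → β) → β) ∨ (β → α) = max(0.84, 0.55) = 0.84
α ∨ α = max(0.39, 0.39) = 0.39
((~~(β → β) → β) ∨ (β → α)) → (α ∨ α) = min(1, 1 − 0.84 + 0.39) = min(1, 0.55) = 0.55

0.55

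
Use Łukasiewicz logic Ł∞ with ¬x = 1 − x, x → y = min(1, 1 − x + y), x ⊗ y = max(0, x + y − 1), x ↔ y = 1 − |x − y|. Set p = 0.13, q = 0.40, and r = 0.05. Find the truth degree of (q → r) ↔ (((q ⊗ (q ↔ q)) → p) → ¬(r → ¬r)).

0.62

q → r = min(1, 1 − 0.40 + 0.05) = min(1, 0.65) = 0.65
q ↔ q = 1 − |0.40 − 0.40| = 1 − 0.00 = 1.00
q ⊗ (q ↔ q) = max(0, 0.40 + 1.00 − 1) = max(0, 0.40) = 0.40
(q ⊗ (q ↔ q)) → p = min(1, 1 − 0.40 + 0.13) = min(1, 0.73) = 0.73
¬r = 1 − 0.05 = 0.95
r → ¬r = min(1, 1 − 0.05 + 0.95) = min(1, 1.90) = 1.00
¬(r → ¬r) = 1 − 1.00 = 0.00
((q ⊗ (q ↔ q)) → p) → ¬(r → ¬r) = min(1, 1 − 0.73 + 0.00) = min(1, 0.27) = 0.27
(q → r) ↔ (((q ⊗ (q ↔ q)) → p) → ¬(r → ¬r)) = 1 − |0.65 − 0.27| = 1 − 0.38 = 0.62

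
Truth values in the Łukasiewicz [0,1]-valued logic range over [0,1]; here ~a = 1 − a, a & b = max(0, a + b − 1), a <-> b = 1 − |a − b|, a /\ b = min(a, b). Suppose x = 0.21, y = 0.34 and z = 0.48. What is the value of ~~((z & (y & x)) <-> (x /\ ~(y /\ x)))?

y & x = max(0, 0.34 + 0.21 − 1) = max(0, -0.45) = 0.00
z & (y & x) = max(0, 0.48 + 0.00 − 1) = max(0, -0.52) = 0.00
y /\ x = min(0.34, 0.21) = 0.21
~(y /\ x) = 1 − 0.21 = 0.79
x /\ ~(y /\ x) = min(0.21, 0.79) = 0.21
(z & (y & x)) <-> (x /\ ~(y /\ x)) = 1 − |0.00 − 0.21| = 1 − 0.21 = 0.79
~((z & (y & x)) <-> (x /\ ~(y /\ x))) = 1 − 0.79 = 0.21
~~((z & (y & x)) <-> (x /\ ~(y /\ x))) = 1 − 0.21 = 0.79

0.79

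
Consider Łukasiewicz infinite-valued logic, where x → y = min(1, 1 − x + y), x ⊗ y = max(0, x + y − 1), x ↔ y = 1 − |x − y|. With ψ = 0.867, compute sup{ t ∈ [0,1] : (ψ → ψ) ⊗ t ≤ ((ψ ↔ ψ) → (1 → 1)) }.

1.000

ψ → ψ = min(1, 1 − 0.867 + 0.867) = min(1, 1.000) = 1.000
So the left factor is ψ → ψ = 1.000.
ψ ↔ ψ = 1 − |0.867 − 0.867| = 1 − 0.000 = 1.000
1 → 1 = min(1, 1 − 1.000 + 1.000) = min(1, 1.000) = 1.000
(ψ ↔ ψ) → (1 → 1) = min(1, 1 − 1.000 + 1.000) = min(1, 1.000) = 1.000
So the right-hand bound is (ψ ↔ ψ) → (1 → 1) = 1.000.
The residuum of the Łukasiewicz t-norm gives the supremum: min(1, 1 − 1.000 + 1.000).
1 − 1.000 + 1.000 = 1.000, so t = min(1, 1.000) = 1.000.
Check: 1.000 ⊗ 1.000 = max(0, 1.000) = 1.000 ≤ 1.000.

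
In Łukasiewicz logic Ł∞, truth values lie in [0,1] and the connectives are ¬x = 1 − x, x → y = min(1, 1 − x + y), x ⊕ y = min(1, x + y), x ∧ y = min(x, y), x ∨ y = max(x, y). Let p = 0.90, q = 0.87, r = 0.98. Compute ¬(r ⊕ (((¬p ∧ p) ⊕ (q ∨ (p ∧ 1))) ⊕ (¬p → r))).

¬p = 1 − 0.90 = 0.10
¬p ∧ p = min(0.10, 0.90) = 0.10
p ∧ 1 = min(0.90, 1.00) = 0.90
q ∨ (p ∧ 1) = max(0.87, 0.90) = 0.90
(¬p ∧ p) ⊕ (q ∨ (p ∧ 1)) = min(1, 0.10 + 0.90) = min(1, 1.00) = 1.00
¬p → r = min(1, 1 − 0.10 + 0.98) = min(1, 1.88) = 1.00
((¬p ∧ p) ⊕ (q ∨ (p ∧ 1))) ⊕ (¬p → r) = min(1, 1.00 + 1.00) = min(1, 2.00) = 1.00
r ⊕ (((¬p ∧ p) ⊕ (q ∨ (p ∧ 1))) ⊕ (¬p → r)) = min(1, 0.98 + 1.00) = min(1, 1.98) = 1.00
¬(r ⊕ (((¬p ∧ p) ⊕ (q ∨ (p ∧ 1))) ⊕ (¬p → r))) = 1 − 1.00 = 0.00

0.00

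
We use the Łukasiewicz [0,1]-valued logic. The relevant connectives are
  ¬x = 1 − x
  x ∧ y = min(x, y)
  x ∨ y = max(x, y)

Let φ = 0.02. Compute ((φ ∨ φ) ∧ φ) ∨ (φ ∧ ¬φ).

φ ∨ φ = max(0.02, 0.02) = 0.02
(φ ∨ φ) ∧ φ = min(0.02, 0.02) = 0.02
¬φ = 1 − 0.02 = 0.98
φ ∧ ¬φ = min(0.02, 0.98) = 0.02
((φ ∨ φ) ∧ φ) ∨ (φ ∧ ¬φ) = max(0.02, 0.02) = 0.02

0.02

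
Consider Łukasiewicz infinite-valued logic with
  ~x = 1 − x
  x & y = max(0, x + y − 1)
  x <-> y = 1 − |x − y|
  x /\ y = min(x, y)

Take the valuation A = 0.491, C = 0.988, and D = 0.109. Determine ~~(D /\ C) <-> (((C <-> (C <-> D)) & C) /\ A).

0.988

D /\ C = min(0.109, 0.988) = 0.109
~(D /\ C) = 1 − 0.109 = 0.891
~~(D /\ C) = 1 − 0.891 = 0.109
C <-> D = 1 − |0.988 − 0.109| = 1 − 0.879 = 0.121
C <-> (C <-> D) = 1 − |0.988 − 0.121| = 1 − 0.867 = 0.133
(C <-> (C <-> D)) & C = max(0, 0.133 + 0.988 − 1) = max(0, 0.121) = 0.121
((C <-> (C <-> D)) & C) /\ A = min(0.121, 0.491) = 0.121
~~(D /\ C) <-> (((C <-> (C <-> D)) & C) /\ A) = 1 − |0.109 − 0.121| = 1 − 0.012 = 0.988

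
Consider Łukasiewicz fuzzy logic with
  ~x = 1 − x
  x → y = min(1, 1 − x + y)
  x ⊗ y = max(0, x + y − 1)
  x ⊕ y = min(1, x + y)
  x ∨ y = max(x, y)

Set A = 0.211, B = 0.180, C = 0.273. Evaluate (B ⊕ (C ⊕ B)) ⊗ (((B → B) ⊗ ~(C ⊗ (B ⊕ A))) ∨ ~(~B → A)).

C ⊕ B = min(1, 0.273 + 0.180) = min(1, 0.453) = 0.453
B ⊕ (C ⊕ B) = min(1, 0.180 + 0.453) = min(1, 0.633) = 0.633
B → B = min(1, 1 − 0.180 + 0.180) = min(1, 1.000) = 1.000
B ⊕ A = min(1, 0.180 + 0.211) = min(1, 0.391) = 0.391
C ⊗ (B ⊕ A) = max(0, 0.273 + 0.391 − 1) = max(0, -0.336) = 0.000
~(C ⊗ (B ⊕ A)) = 1 − 0.000 = 1.000
(B → B) ⊗ ~(C ⊗ (B ⊕ A)) = max(0, 1.000 + 1.000 − 1) = max(0, 1.000) = 1.000
~B = 1 − 0.180 = 0.820
~B → A = min(1, 1 − 0.820 + 0.211) = min(1, 0.391) = 0.391
~(~B → A) = 1 − 0.391 = 0.609
((B → B) ⊗ ~(C ⊗ (B ⊕ A))) ∨ ~(~B → A) = max(1.000, 0.609) = 1.000
(B ⊕ (C ⊕ B)) ⊗ (((B → B) ⊗ ~(C ⊗ (B ⊕ A))) ∨ ~(~B → A)) = max(0, 0.633 + 1.000 − 1) = max(0, 0.633) = 0.633

0.633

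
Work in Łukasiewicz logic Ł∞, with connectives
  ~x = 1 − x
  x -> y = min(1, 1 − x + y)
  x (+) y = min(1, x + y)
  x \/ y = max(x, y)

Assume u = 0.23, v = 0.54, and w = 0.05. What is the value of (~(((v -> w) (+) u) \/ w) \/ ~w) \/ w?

0.95

v -> w = min(1, 1 − 0.54 + 0.05) = min(1, 0.51) = 0.51
(v -> w) (+) u = min(1, 0.51 + 0.23) = min(1, 0.74) = 0.74
((v -> w) (+) u) \/ w = max(0.74, 0.05) = 0.74
~(((v -> w) (+) u) \/ w) = 1 − 0.74 = 0.26
~w = 1 − 0.05 = 0.95
~(((v -> w) (+) u) \/ w) \/ ~w = max(0.26, 0.95) = 0.95
(~(((v -> w) (+) u) \/ w) \/ ~w) \/ w = max(0.95, 0.05) = 0.95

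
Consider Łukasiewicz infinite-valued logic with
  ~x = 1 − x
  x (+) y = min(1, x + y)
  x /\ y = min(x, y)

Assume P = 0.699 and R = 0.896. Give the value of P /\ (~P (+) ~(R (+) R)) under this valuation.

~P = 1 − 0.699 = 0.301
R (+) R = min(1, 0.896 + 0.896) = min(1, 1.792) = 1.000
~(R (+) R) = 1 − 1.000 = 0.000
~P (+) ~(R (+) R) = min(1, 0.301 + 0.000) = min(1, 0.301) = 0.301
P /\ (~P (+) ~(R (+) R)) = min(0.699, 0.301) = 0.301

0.301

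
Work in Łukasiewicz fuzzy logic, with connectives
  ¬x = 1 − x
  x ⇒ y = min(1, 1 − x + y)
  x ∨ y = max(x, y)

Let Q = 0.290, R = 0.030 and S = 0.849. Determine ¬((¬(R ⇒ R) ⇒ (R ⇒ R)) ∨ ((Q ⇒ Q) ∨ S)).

0.000

R ⇒ R = min(1, 1 − 0.030 + 0.030) = min(1, 1.000) = 1.000
¬(R ⇒ R) = 1 − 1.000 = 0.000
¬(R ⇒ R) ⇒ (R ⇒ R) = min(1, 1 − 0.000 + 1.000) = min(1, 2.000) = 1.000
Q ⇒ Q = min(1, 1 − 0.290 + 0.290) = min(1, 1.000) = 1.000
(Q ⇒ Q) ∨ S = max(1.000, 0.849) = 1.000
(¬(R ⇒ R) ⇒ (R ⇒ R)) ∨ ((Q ⇒ Q) ∨ S) = max(1.000, 1.000) = 1.000
¬((¬(R ⇒ R) ⇒ (R ⇒ R)) ∨ ((Q ⇒ Q) ∨ S)) = 1 − 1.000 = 0.000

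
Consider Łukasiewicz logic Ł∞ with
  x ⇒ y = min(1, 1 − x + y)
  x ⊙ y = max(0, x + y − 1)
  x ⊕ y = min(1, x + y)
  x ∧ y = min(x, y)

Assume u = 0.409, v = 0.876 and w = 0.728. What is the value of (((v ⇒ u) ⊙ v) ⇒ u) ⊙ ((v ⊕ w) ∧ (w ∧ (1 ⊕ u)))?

v ⇒ u = min(1, 1 − 0.876 + 0.409) = min(1, 0.533) = 0.533
(v ⇒ u) ⊙ v = max(0, 0.533 + 0.876 − 1) = max(0, 0.409) = 0.409
((v ⇒ u) ⊙ v) ⇒ u = min(1, 1 − 0.409 + 0.409) = min(1, 1.000) = 1.000
v ⊕ w = min(1, 0.876 + 0.728) = min(1, 1.604) = 1.000
1 ⊕ u = min(1, 1.000 + 0.409) = min(1, 1.409) = 1.000
w ∧ (1 ⊕ u) = min(0.728, 1.000) = 0.728
(v ⊕ w) ∧ (w ∧ (1 ⊕ u)) = min(1.000, 0.728) = 0.728
(((v ⇒ u) ⊙ v) ⇒ u) ⊙ ((v ⊕ w) ∧ (w ∧ (1 ⊕ u))) = max(0, 1.000 + 0.728 − 1) = max(0, 0.728) = 0.728

0.728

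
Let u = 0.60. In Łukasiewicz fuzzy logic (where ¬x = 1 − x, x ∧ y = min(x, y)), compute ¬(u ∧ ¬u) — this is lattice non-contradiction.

¬u = 1 − 0.60 = 0.40
u ∧ ¬u = min(0.60, 0.40) = 0.40
¬(u ∧ ¬u) = 1 − 0.40 = 0.60
(The value 0.60 < 1 shows this instance is not satisfied; not a Ł∞-tautology — its value is 1 − min(a, 1−a).)

0.60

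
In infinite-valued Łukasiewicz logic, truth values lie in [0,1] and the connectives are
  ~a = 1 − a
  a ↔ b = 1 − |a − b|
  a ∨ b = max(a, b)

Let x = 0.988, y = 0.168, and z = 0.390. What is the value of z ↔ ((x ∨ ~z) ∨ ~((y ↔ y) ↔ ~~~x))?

~z = 1 − 0.390 = 0.610
x ∨ ~z = max(0.988, 0.610) = 0.988
y ↔ y = 1 − |0.168 − 0.168| = 1 − 0.000 = 1.000
~x = 1 − 0.988 = 0.012
~~x = 1 − 0.012 = 0.988
~~~x = 1 − 0.988 = 0.012
(y ↔ y) ↔ ~~~x = 1 − |1.000 − 0.012| = 1 − 0.988 = 0.012
~((y ↔ y) ↔ ~~~x) = 1 − 0.012 = 0.988
(x ∨ ~z) ∨ ~((y ↔ y) ↔ ~~~x) = max(0.988, 0.988) = 0.988
z ↔ ((x ∨ ~z) ∨ ~((y ↔ y) ↔ ~~~x)) = 1 − |0.390 − 0.988| = 1 − 0.598 = 0.402

0.402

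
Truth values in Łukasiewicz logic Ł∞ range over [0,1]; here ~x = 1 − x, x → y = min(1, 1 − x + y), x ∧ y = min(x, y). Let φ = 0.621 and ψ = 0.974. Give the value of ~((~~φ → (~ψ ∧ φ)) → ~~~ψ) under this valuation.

~φ = 1 − 0.621 = 0.379
~~φ = 1 − 0.379 = 0.621
~ψ = 1 − 0.974 = 0.026
~ψ ∧ φ = min(0.026, 0.621) = 0.026
~~φ → (~ψ ∧ φ) = min(1, 1 − 0.621 + 0.026) = min(1, 0.405) = 0.405
~~ψ = 1 − 0.026 = 0.974
~~~ψ = 1 − 0.974 = 0.026
(~~φ → (~ψ ∧ φ)) → ~~~ψ = min(1, 1 − 0.405 + 0.026) = min(1, 0.621) = 0.621
~((~~φ → (~ψ ∧ φ)) → ~~~ψ) = 1 − 0.621 = 0.379

0.379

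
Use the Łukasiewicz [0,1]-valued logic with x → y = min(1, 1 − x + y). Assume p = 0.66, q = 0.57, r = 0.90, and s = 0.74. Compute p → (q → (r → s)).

r → s = min(1, 1 − 0.90 + 0.74) = min(1, 0.84) = 0.84
q → (r → s) = min(1, 1 − 0.57 + 0.84) = min(1, 1.27) = 1.00
p → (q → (r → s)) = min(1, 1 − 0.66 + 1.00) = min(1, 1.34) = 1.00

1.00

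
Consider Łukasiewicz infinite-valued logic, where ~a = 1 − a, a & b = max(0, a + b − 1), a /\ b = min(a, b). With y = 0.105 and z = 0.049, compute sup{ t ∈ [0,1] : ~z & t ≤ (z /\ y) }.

~z = 1 − 0.049 = 0.951
So the left factor is ~z = 0.951.
z /\ y = min(0.049, 0.105) = 0.049
So the right-hand bound is z /\ y = 0.049.
The residuum of the Łukasiewicz t-norm gives the supremum: min(1, 1 − 0.951 + 0.049).
1 − 0.951 + 0.049 = 0.098, so t = min(1, 0.098) = 0.098.
Check: 0.951 & 0.098 = max(0, 0.049) = 0.049 ≤ 0.049.

0.098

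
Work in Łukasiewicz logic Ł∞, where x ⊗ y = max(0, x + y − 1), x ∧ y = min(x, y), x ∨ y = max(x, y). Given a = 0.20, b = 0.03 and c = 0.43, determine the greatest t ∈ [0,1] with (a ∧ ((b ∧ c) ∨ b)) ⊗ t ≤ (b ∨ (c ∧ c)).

1.00

b ∧ c = min(0.03, 0.43) = 0.03
(b ∧ c) ∨ b = max(0.03, 0.03) = 0.03
a ∧ ((b ∧ c) ∨ b) = min(0.20, 0.03) = 0.03
So the left factor is a ∧ ((b ∧ c) ∨ b) = 0.03.
c ∧ c = min(0.43, 0.43) = 0.43
b ∨ (c ∧ c) = max(0.03, 0.43) = 0.43
So the right-hand bound is b ∨ (c ∧ c) = 0.43.
The residuum of the Łukasiewicz t-norm gives the supremum: min(1, 1 − 0.03 + 0.43).
1 − 0.03 + 0.43 = 1.40, so t = min(1, 1.40) = 1.00.
Check: 0.03 ⊗ 1.00 = max(0, 0.03) = 0.03 ≤ 0.43.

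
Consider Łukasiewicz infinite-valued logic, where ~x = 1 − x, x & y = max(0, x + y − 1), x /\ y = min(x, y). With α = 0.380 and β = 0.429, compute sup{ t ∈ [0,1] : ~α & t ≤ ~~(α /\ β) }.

0.760

~α = 1 − 0.380 = 0.620
So the left factor is ~α = 0.620.
α /\ β = min(0.380, 0.429) = 0.380
~(α /\ β) = 1 − 0.380 = 0.620
~~(α /\ β) = 1 − 0.620 = 0.380
So the right-hand bound is ~~(α /\ β) = 0.380.
The residuum of the Łukasiewicz t-norm gives the supremum: min(1, 1 − 0.620 + 0.380).
1 − 0.620 + 0.380 = 0.760, so t = min(1, 0.760) = 0.760.
Check: 0.620 & 0.760 = max(0, 0.380) = 0.380 ≤ 0.380.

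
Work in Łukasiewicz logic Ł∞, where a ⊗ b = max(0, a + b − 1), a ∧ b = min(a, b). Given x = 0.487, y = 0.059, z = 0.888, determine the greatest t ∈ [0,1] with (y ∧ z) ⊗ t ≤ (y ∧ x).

y ∧ z = min(0.059, 0.888) = 0.059
So the left factor is y ∧ z = 0.059.
y ∧ x = min(0.059, 0.487) = 0.059
So the right-hand bound is y ∧ x = 0.059.
The residuum of the Łukasiewicz t-norm gives the supremum: min(1, 1 − 0.059 + 0.059).
1 − 0.059 + 0.059 = 1.000, so t = min(1, 1.000) = 1.000.
Check: 0.059 ⊗ 1.000 = max(0, 0.059) = 0.059 ≤ 0.059.

1.000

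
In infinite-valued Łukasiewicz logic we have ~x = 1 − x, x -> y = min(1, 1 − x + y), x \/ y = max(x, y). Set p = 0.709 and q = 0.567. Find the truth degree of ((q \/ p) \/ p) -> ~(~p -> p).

q \/ p = max(0.567, 0.709) = 0.709
(q \/ p) \/ p = max(0.709, 0.709) = 0.709
~p = 1 − 0.709 = 0.291
~p -> p = min(1, 1 − 0.291 + 0.709) = min(1, 1.418) = 1.000
~(~p -> p) = 1 − 1.000 = 0.000
((q \/ p) \/ p) -> ~(~p -> p) = min(1, 1 − 0.709 + 0.000) = min(1, 0.291) = 0.291

0.291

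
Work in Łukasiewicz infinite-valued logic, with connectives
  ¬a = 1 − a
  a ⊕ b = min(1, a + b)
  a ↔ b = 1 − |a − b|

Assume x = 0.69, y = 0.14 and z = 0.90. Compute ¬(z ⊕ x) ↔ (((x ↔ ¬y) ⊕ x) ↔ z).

z ⊕ x = min(1, 0.90 + 0.69) = min(1, 1.59) = 1.00
¬(z ⊕ x) = 1 − 1.00 = 0.00
¬y = 1 − 0.14 = 0.86
x ↔ ¬y = 1 − |0.69 − 0.86| = 1 − 0.17 = 0.83
(x ↔ ¬y) ⊕ x = min(1, 0.83 + 0.69) = min(1, 1.52) = 1.00
((x ↔ ¬y) ⊕ x) ↔ z = 1 − |1.00 − 0.90| = 1 − 0.10 = 0.90
¬(z ⊕ x) ↔ (((x ↔ ¬y) ⊕ x) ↔ z) = 1 − |0.00 − 0.90| = 1 − 0.90 = 0.10

0.10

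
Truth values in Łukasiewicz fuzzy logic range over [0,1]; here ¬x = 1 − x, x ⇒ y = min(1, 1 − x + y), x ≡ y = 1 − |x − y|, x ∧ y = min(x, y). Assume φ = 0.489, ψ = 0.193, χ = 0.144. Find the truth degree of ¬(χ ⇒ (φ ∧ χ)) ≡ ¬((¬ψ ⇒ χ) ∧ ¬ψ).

φ ∧ χ = min(0.489, 0.144) = 0.144
χ ⇒ (φ ∧ χ) = min(1, 1 − 0.144 + 0.144) = min(1, 1.000) = 1.000
¬(χ ⇒ (φ ∧ χ)) = 1 − 1.000 = 0.000
¬ψ = 1 − 0.193 = 0.807
¬ψ ⇒ χ = min(1, 1 − 0.807 + 0.144) = min(1, 0.337) = 0.337
(¬ψ ⇒ χ) ∧ ¬ψ = min(0.337, 0.807) = 0.337
¬((¬ψ ⇒ χ) ∧ ¬ψ) = 1 − 0.337 = 0.663
¬(χ ⇒ (φ ∧ χ)) ≡ ¬((¬ψ ⇒ χ) ∧ ¬ψ) = 1 − |0.000 − 0.663| = 1 − 0.663 = 0.337

0.337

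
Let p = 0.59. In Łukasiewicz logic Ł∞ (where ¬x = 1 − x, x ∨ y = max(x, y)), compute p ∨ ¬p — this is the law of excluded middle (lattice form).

¬p = 1 − 0.59 = 0.41
p ∨ ¬p = max(0.59, 0.41) = 0.59
(The value 0.59 < 1 shows this instance is not satisfied; not a Ł∞-tautology — its value is max(a, 1−a).)

0.59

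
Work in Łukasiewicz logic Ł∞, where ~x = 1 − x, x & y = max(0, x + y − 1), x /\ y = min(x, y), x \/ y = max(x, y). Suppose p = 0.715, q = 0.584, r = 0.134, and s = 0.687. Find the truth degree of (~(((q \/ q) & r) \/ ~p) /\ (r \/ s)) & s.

0.374

q \/ q = max(0.584, 0.584) = 0.584
(q \/ q) & r = max(0, 0.584 + 0.134 − 1) = max(0, -0.282) = 0.000
~p = 1 − 0.715 = 0.285
((q \/ q) & r) \/ ~p = max(0.000, 0.285) = 0.285
~(((q \/ q) & r) \/ ~p) = 1 − 0.285 = 0.715
r \/ s = max(0.134, 0.687) = 0.687
~(((q \/ q) & r) \/ ~p) /\ (r \/ s) = min(0.715, 0.687) = 0.687
(~(((q \/ q) & r) \/ ~p) /\ (r \/ s)) & s = max(0, 0.687 + 0.687 − 1) = max(0, 0.374) = 0.374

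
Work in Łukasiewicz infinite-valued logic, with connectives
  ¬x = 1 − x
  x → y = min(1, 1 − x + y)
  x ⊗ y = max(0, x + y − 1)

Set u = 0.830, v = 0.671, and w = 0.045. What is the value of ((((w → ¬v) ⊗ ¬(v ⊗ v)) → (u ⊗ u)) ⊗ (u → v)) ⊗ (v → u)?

¬v = 1 − 0.671 = 0.329
w → ¬v = min(1, 1 − 0.045 + 0.329) = min(1, 1.284) = 1.000
v ⊗ v = max(0, 0.671 + 0.671 − 1) = max(0, 0.342) = 0.342
¬(v ⊗ v) = 1 − 0.342 = 0.658
(w → ¬v) ⊗ ¬(v ⊗ v) = max(0, 1.000 + 0.658 − 1) = max(0, 0.658) = 0.658
u ⊗ u = max(0, 0.830 + 0.830 − 1) = max(0, 0.660) = 0.660
((w → ¬v) ⊗ ¬(v ⊗ v)) → (u ⊗ u) = min(1, 1 − 0.658 + 0.660) = min(1, 1.002) = 1.000
u → v = min(1, 1 − 0.830 + 0.671) = min(1, 0.841) = 0.841
(((w → ¬v) ⊗ ¬(v ⊗ v)) → (u ⊗ u)) ⊗ (u → v) = max(0, 1.000 + 0.841 − 1) = max(0, 0.841) = 0.841
v → u = min(1, 1 − 0.671 + 0.830) = min(1, 1.159) = 1.000
((((w → ¬v) ⊗ ¬(v ⊗ v)) → (u ⊗ u)) ⊗ (u → v)) ⊗ (v → u) = max(0, 0.841 + 1.000 − 1) = max(0, 0.841) = 0.841

0.841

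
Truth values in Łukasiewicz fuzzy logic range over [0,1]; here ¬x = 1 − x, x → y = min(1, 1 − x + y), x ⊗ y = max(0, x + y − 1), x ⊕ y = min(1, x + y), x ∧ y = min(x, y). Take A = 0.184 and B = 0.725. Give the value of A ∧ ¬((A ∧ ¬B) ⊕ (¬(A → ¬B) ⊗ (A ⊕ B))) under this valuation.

¬B = 1 − 0.725 = 0.275
A ∧ ¬B = min(0.184, 0.275) = 0.184
A → ¬B = min(1, 1 − 0.184 + 0.275) = min(1, 1.091) = 1.000
¬(A → ¬B) = 1 − 1.000 = 0.000
A ⊕ B = min(1, 0.184 + 0.725) = min(1, 0.909) = 0.909
¬(A → ¬B) ⊗ (A ⊕ B) = max(0, 0.000 + 0.909 − 1) = max(0, -0.091) = 0.000
(A ∧ ¬B) ⊕ (¬(A → ¬B) ⊗ (A ⊕ B)) = min(1, 0.184 + 0.000) = min(1, 0.184) = 0.184
¬((A ∧ ¬B) ⊕ (¬(A → ¬B) ⊗ (A ⊕ B))) = 1 − 0.184 = 0.816
A ∧ ¬((A ∧ ¬B) ⊕ (¬(A → ¬B) ⊗ (A ⊕ B))) = min(0.184, 0.816) = 0.184

0.184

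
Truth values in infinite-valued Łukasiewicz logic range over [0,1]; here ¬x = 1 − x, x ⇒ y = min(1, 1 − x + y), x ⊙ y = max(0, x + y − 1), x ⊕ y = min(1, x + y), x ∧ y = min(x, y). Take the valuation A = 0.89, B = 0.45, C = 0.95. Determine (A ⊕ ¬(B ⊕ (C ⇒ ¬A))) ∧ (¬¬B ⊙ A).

¬A = 1 − 0.89 = 0.11
C ⇒ ¬A = min(1, 1 − 0.95 + 0.11) = min(1, 0.16) = 0.16
B ⊕ (C ⇒ ¬A) = min(1, 0.45 + 0.16) = min(1, 0.61) = 0.61
¬(B ⊕ (C ⇒ ¬A)) = 1 − 0.61 = 0.39
A ⊕ ¬(B ⊕ (C ⇒ ¬A)) = min(1, 0.89 + 0.39) = min(1, 1.28) = 1.00
¬B = 1 − 0.45 = 0.55
¬¬B = 1 − 0.55 = 0.45
¬¬B ⊙ A = max(0, 0.45 + 0.89 − 1) = max(0, 0.34) = 0.34
(A ⊕ ¬(B ⊕ (C ⇒ ¬A))) ∧ (¬¬B ⊙ A) = min(1.00, 0.34) = 0.34

0.34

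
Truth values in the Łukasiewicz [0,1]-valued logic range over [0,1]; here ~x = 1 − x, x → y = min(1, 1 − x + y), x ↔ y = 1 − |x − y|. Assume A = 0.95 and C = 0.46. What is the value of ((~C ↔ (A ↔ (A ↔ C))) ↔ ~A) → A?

~C = 1 − 0.46 = 0.54
A ↔ C = 1 − |0.95 − 0.46| = 1 − 0.49 = 0.51
A ↔ (A ↔ C) = 1 − |0.95 − 0.51| = 1 − 0.44 = 0.56
~C ↔ (A ↔ (A ↔ C)) = 1 − |0.54 − 0.56| = 1 − 0.02 = 0.98
~A = 1 − 0.95 = 0.05
(~C ↔ (A ↔ (A ↔ C))) ↔ ~A = 1 − |0.98 − 0.05| = 1 − 0.93 = 0.07
((~C ↔ (A ↔ (A ↔ C))) ↔ ~A) → A = min(1, 1 − 0.07 + 0.95) = min(1, 1.88) = 1.00

1.00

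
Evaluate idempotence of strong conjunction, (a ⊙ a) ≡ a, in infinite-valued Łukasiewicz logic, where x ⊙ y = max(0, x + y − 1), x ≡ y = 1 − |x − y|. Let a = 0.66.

a ⊙ a = max(0, 0.66 + 0.66 − 1) = max(0, 0.32) = 0.32
(a ⊙ a) ≡ a = 1 − |0.32 − 0.66| = 1 − 0.34 = 0.66
(The value 0.66 < 1 shows this instance is not satisfied; fails in Ł∞ since a ⊗ a = max(0, 2a−1) ≠ a in general.)

0.66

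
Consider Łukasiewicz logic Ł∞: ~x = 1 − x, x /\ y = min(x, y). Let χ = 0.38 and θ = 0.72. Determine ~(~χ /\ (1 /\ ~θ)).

0.72

~χ = 1 − 0.38 = 0.62
~θ = 1 − 0.72 = 0.28
1 /\ ~θ = min(1.00, 0.28) = 0.28
~χ /\ (1 /\ ~θ) = min(0.62, 0.28) = 0.28
~(~χ /\ (1 /\ ~θ)) = 1 − 0.28 = 0.72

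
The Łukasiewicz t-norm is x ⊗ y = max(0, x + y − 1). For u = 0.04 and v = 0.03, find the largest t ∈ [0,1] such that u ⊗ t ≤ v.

The residuum of the Łukasiewicz t-norm gives the supremum: min(1, 1 − 0.04 + 0.03).
1 − 0.04 + 0.03 = 0.99, so t = min(1, 0.99) = 0.99.
Check: 0.04 ⊗ 0.99 = max(0, 0.03) = 0.03 ≤ 0.03.

0.99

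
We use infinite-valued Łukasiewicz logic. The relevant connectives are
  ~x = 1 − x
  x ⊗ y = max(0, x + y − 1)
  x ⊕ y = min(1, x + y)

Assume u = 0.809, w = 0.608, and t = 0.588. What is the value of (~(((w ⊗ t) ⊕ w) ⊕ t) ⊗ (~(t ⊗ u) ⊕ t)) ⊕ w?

w ⊗ t = max(0, 0.608 + 0.588 − 1) = max(0, 0.196) = 0.196
(w ⊗ t) ⊕ w = min(1, 0.196 + 0.608) = min(1, 0.804) = 0.804
((w ⊗ t) ⊕ w) ⊕ t = min(1, 0.804 + 0.588) = min(1, 1.392) = 1.000
~(((w ⊗ t) ⊕ w) ⊕ t) = 1 − 1.000 = 0.000
t ⊗ u = max(0, 0.588 + 0.809 − 1) = max(0, 0.397) = 0.397
~(t ⊗ u) = 1 − 0.397 = 0.603
~(t ⊗ u) ⊕ t = min(1, 0.603 + 0.588) = min(1, 1.191) = 1.000
~(((w ⊗ t) ⊕ w) ⊕ t) ⊗ (~(t ⊗ u) ⊕ t) = max(0, 0.000 + 1.000 − 1) = max(0, 0.000) = 0.000
(~(((w ⊗ t) ⊕ w) ⊕ t) ⊗ (~(t ⊗ u) ⊕ t)) ⊕ w = min(1, 0.000 + 0.608) = min(1, 0.608) = 0.608

0.608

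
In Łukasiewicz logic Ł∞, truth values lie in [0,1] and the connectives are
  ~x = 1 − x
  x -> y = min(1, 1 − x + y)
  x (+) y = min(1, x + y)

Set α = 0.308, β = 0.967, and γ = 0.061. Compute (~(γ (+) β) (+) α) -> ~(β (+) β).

0.692

γ (+) β = min(1, 0.061 + 0.967) = min(1, 1.028) = 1.000
~(γ (+) β) = 1 − 1.000 = 0.000
~(γ (+) β) (+) α = min(1, 0.000 + 0.308) = min(1, 0.308) = 0.308
β (+) β = min(1, 0.967 + 0.967) = min(1, 1.934) = 1.000
~(β (+) β) = 1 − 1.000 = 0.000
(~(γ (+) β) (+) α) -> ~(β (+) β) = min(1, 1 − 0.308 + 0.000) = min(1, 0.692) = 0.692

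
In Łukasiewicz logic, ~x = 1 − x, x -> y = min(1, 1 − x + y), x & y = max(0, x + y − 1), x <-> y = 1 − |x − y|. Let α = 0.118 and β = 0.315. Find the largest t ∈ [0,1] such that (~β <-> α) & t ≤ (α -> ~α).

~β = 1 − 0.315 = 0.685
~β <-> α = 1 − |0.685 − 0.118| = 1 − 0.567 = 0.433
So the left factor is ~β <-> α = 0.433.
~α = 1 − 0.118 = 0.882
α -> ~α = min(1, 1 − 0.118 + 0.882) = min(1, 1.764) = 1.000
So the right-hand bound is α -> ~α = 1.000.
The residuum of the Łukasiewicz t-norm gives the supremum: min(1, 1 − 0.433 + 1.000).
1 − 0.433 + 1.000 = 1.567, so t = min(1, 1.567) = 1.000.
Check: 0.433 & 1.000 = max(0, 0.433) = 0.433 ≤ 1.000.

1.000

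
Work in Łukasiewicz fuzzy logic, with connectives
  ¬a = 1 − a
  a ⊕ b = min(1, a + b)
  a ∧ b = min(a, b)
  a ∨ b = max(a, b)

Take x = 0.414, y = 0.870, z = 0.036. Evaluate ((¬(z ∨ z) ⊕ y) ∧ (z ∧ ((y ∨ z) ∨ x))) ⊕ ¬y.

z ∨ z = max(0.036, 0.036) = 0.036
¬(z ∨ z) = 1 − 0.036 = 0.964
¬(z ∨ z) ⊕ y = min(1, 0.964 + 0.870) = min(1, 1.834) = 1.000
y ∨ z = max(0.870, 0.036) = 0.870
(y ∨ z) ∨ x = max(0.870, 0.414) = 0.870
z ∧ ((y ∨ z) ∨ x) = min(0.036, 0.870) = 0.036
(¬(z ∨ z) ⊕ y) ∧ (z ∧ ((y ∨ z) ∨ x)) = min(1.000, 0.036) = 0.036
¬y = 1 − 0.870 = 0.130
((¬(z ∨ z) ⊕ y) ∧ (z ∧ ((y ∨ z) ∨ x))) ⊕ ¬y = min(1, 0.036 + 0.130) = min(1, 0.166) = 0.166

0.166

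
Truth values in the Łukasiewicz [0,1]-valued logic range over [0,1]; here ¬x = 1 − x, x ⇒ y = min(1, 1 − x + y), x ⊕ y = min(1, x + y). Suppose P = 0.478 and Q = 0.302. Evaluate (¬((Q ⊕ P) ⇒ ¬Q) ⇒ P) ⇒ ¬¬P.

0.478

Q ⊕ P = min(1, 0.302 + 0.478) = min(1, 0.780) = 0.780
¬Q = 1 − 0.302 = 0.698
(Q ⊕ P) ⇒ ¬Q = min(1, 1 − 0.780 + 0.698) = min(1, 0.918) = 0.918
¬((Q ⊕ P) ⇒ ¬Q) = 1 − 0.918 = 0.082
¬((Q ⊕ P) ⇒ ¬Q) ⇒ P = min(1, 1 − 0.082 + 0.478) = min(1, 1.396) = 1.000
¬P = 1 − 0.478 = 0.522
¬¬P = 1 − 0.522 = 0.478
(¬((Q ⊕ P) ⇒ ¬Q) ⇒ P) ⇒ ¬¬P = min(1, 1 − 1.000 + 0.478) = min(1, 0.478) = 0.478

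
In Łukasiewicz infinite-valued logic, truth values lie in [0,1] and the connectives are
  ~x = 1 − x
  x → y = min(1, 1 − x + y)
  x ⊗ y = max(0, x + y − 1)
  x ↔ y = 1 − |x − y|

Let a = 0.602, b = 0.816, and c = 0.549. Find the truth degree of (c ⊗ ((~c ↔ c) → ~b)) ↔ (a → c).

0.053

~c = 1 − 0.549 = 0.451
~c ↔ c = 1 − |0.451 − 0.549| = 1 − 0.098 = 0.902
~b = 1 − 0.816 = 0.184
(~c ↔ c) → ~b = min(1, 1 − 0.902 + 0.184) = min(1, 0.282) = 0.282
c ⊗ ((~c ↔ c) → ~b) = max(0, 0.549 + 0.282 − 1) = max(0, -0.169) = 0.000
a → c = min(1, 1 − 0.602 + 0.549) = min(1, 0.947) = 0.947
(c ⊗ ((~c ↔ c) → ~b)) ↔ (a → c) = 1 − |0.000 − 0.947| = 1 − 0.947 = 0.053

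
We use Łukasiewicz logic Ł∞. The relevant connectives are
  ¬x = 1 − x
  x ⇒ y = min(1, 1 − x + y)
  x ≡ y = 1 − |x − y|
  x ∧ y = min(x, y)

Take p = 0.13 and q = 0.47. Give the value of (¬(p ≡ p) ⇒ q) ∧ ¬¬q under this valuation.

p ≡ p = 1 − |0.13 − 0.13| = 1 − 0.00 = 1.00
¬(p ≡ p) = 1 − 1.00 = 0.00
¬(p ≡ p) ⇒ q = min(1, 1 − 0.00 + 0.47) = min(1, 1.47) = 1.00
¬q = 1 − 0.47 = 0.53
¬¬q = 1 − 0.53 = 0.47
(¬(p ≡ p) ⇒ q) ∧ ¬¬q = min(1.00, 0.47) = 0.47

0.47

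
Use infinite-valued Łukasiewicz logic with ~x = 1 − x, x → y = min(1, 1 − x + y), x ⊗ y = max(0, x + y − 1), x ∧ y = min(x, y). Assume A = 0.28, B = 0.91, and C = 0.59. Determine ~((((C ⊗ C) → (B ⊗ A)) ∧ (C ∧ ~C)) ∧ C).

0.59

C ⊗ C = max(0, 0.59 + 0.59 − 1) = max(0, 0.18) = 0.18
B ⊗ A = max(0, 0.91 + 0.28 − 1) = max(0, 0.19) = 0.19
(C ⊗ C) → (B ⊗ A) = min(1, 1 − 0.18 + 0.19) = min(1, 1.01) = 1.00
~C = 1 − 0.59 = 0.41
C ∧ ~C = min(0.59, 0.41) = 0.41
((C ⊗ C) → (B ⊗ A)) ∧ (C ∧ ~C) = min(1.00, 0.41) = 0.41
(((C ⊗ C) → (B ⊗ A)) ∧ (C ∧ ~C)) ∧ C = min(0.41, 0.59) = 0.41
~((((C ⊗ C) → (B ⊗ A)) ∧ (C ∧ ~C)) ∧ C) = 1 − 0.41 = 0.59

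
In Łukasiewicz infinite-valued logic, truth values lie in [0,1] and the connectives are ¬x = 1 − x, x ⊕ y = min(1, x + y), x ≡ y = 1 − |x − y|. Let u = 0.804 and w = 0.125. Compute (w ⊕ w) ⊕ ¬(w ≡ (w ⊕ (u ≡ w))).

w ⊕ w = min(1, 0.125 + 0.125) = min(1, 0.250) = 0.250
u ≡ w = 1 − |0.804 − 0.125| = 1 − 0.679 = 0.321
w ⊕ (u ≡ w) = min(1, 0.125 + 0.321) = min(1, 0.446) = 0.446
w ≡ (w ⊕ (u ≡ w)) = 1 − |0.125 − 0.446| = 1 − 0.321 = 0.679
¬(w ≡ (w ⊕ (u ≡ w))) = 1 − 0.679 = 0.321
(w ⊕ w) ⊕ ¬(w ≡ (w ⊕ (u ≡ w))) = min(1, 0.250 + 0.321) = min(1, 0.571) = 0.571

0.571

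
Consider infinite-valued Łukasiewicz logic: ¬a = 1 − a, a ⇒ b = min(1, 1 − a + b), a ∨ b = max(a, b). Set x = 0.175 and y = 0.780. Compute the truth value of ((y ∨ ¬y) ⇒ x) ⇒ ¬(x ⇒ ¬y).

0.605

¬y = 1 − 0.780 = 0.220
y ∨ ¬y = max(0.780, 0.220) = 0.780
(y ∨ ¬y) ⇒ x = min(1, 1 − 0.780 + 0.175) = min(1, 0.395) = 0.395
x ⇒ ¬y = min(1, 1 − 0.175 + 0.220) = min(1, 1.045) = 1.000
¬(x ⇒ ¬y) = 1 − 1.000 = 0.000
((y ∨ ¬y) ⇒ x) ⇒ ¬(x ⇒ ¬y) = min(1, 1 − 0.395 + 0.000) = min(1, 0.605) = 0.605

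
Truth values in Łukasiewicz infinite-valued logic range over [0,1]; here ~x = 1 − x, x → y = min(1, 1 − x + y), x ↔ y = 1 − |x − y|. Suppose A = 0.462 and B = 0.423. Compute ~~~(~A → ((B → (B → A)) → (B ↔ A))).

~A = 1 − 0.462 = 0.538
B → A = min(1, 1 − 0.423 + 0.462) = min(1, 1.039) = 1.000
B → (B → A) = min(1, 1 − 0.423 + 1.000) = min(1, 1.577) = 1.000
B ↔ A = 1 − |0.423 − 0.462| = 1 − 0.039 = 0.961
(B → (B → A)) → (B ↔ A) = min(1, 1 − 1.000 + 0.961) = min(1, 0.961) = 0.961
~A → ((B → (B → A)) → (B ↔ A)) = min(1, 1 − 0.538 + 0.961) = min(1, 1.423) = 1.000
~(~A → ((B → (B → A)) → (B ↔ A))) = 1 − 1.000 = 0.000
~~(~A → ((B → (B → A)) → (B ↔ A))) = 1 − 0.000 = 1.000
~~~(~A → ((B → (B → A)) → (B ↔ A))) = 1 − 1.000 = 0.000

0.000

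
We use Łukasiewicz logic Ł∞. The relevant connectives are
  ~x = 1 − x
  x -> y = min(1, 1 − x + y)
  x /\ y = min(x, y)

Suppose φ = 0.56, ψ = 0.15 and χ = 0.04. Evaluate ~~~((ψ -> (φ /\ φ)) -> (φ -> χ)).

φ /\ φ = min(0.56, 0.56) = 0.56
ψ -> (φ /\ φ) = min(1, 1 − 0.15 + 0.56) = min(1, 1.41) = 1.00
φ -> χ = min(1, 1 − 0.56 + 0.04) = min(1, 0.48) = 0.48
(ψ -> (φ /\ φ)) -> (φ -> χ) = min(1, 1 − 1.00 + 0.48) = min(1, 0.48) = 0.48
~((ψ -> (φ /\ φ)) -> (φ -> χ)) = 1 − 0.48 = 0.52
~~((ψ -> (φ /\ φ)) -> (φ -> χ)) = 1 − 0.52 = 0.48
~~~((ψ -> (φ /\ φ)) -> (φ -> χ)) = 1 − 0.48 = 0.52

0.52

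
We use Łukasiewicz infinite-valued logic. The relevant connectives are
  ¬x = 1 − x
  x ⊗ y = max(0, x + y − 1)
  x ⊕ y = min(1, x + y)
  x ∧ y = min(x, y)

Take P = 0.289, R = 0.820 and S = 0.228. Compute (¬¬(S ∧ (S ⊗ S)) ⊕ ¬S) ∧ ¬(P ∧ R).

0.711

S ⊗ S = max(0, 0.228 + 0.228 − 1) = max(0, -0.544) = 0.000
S ∧ (S ⊗ S) = min(0.228, 0.000) = 0.000
¬(S ∧ (S ⊗ S)) = 1 − 0.000 = 1.000
¬¬(S ∧ (S ⊗ S)) = 1 − 1.000 = 0.000
¬S = 1 − 0.228 = 0.772
¬¬(S ∧ (S ⊗ S)) ⊕ ¬S = min(1, 0.000 + 0.772) = min(1, 0.772) = 0.772
P ∧ R = min(0.289, 0.820) = 0.289
¬(P ∧ R) = 1 − 0.289 = 0.711
(¬¬(S ∧ (S ⊗ S)) ⊕ ¬S) ∧ ¬(P ∧ R) = min(0.772, 0.711) = 0.711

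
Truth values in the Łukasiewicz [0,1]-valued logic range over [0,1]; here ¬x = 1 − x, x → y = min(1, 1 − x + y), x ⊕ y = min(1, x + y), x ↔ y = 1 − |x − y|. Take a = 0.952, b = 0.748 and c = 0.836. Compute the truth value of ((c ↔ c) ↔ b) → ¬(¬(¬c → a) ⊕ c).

0.416

c ↔ c = 1 − |0.836 − 0.836| = 1 − 0.000 = 1.000
(c ↔ c) ↔ b = 1 − |1.000 − 0.748| = 1 − 0.252 = 0.748
¬c = 1 − 0.836 = 0.164
¬c → a = min(1, 1 − 0.164 + 0.952) = min(1, 1.788) = 1.000
¬(¬c → a) = 1 − 1.000 = 0.000
¬(¬c → a) ⊕ c = min(1, 0.000 + 0.836) = min(1, 0.836) = 0.836
¬(¬(¬c → a) ⊕ c) = 1 − 0.836 = 0.164
((c ↔ c) ↔ b) → ¬(¬(¬c → a) ⊕ c) = min(1, 1 − 0.748 + 0.164) = min(1, 0.416) = 0.416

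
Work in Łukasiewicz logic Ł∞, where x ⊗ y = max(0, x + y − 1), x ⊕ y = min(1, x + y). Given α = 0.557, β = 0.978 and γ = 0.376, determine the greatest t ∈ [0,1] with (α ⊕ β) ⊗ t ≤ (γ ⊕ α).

0.933

α ⊕ β = min(1, 0.557 + 0.978) = min(1, 1.535) = 1.000
So the left factor is α ⊕ β = 1.000.
γ ⊕ α = min(1, 0.376 + 0.557) = min(1, 0.933) = 0.933
So the right-hand bound is γ ⊕ α = 0.933.
The residuum of the Łukasiewicz t-norm gives the supremum: min(1, 1 − 1.000 + 0.933).
1 − 1.000 + 0.933 = 0.933, so t = min(1, 0.933) = 0.933.
Check: 1.000 ⊗ 0.933 = max(0, 0.933) = 0.933 ≤ 0.933.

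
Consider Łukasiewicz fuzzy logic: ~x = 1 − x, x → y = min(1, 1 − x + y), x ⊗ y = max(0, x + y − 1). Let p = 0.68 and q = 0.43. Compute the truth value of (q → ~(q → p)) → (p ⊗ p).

0.79

q → p = min(1, 1 − 0.43 + 0.68) = min(1, 1.25) = 1.00
~(q → p) = 1 − 1.00 = 0.00
q → ~(q → p) = min(1, 1 − 0.43 + 0.00) = min(1, 0.57) = 0.57
p ⊗ p = max(0, 0.68 + 0.68 − 1) = max(0, 0.36) = 0.36
(q → ~(q → p)) → (p ⊗ p) = min(1, 1 − 0.57 + 0.36) = min(1, 0.79) = 0.79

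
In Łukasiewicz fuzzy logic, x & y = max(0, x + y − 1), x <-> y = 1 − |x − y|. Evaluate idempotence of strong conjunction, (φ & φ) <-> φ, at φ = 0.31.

0.69

φ & φ = max(0, 0.31 + 0.31 − 1) = max(0, -0.38) = 0.00
(φ & φ) <-> φ = 1 − |0.00 − 0.31| = 1 − 0.31 = 0.69
(The value 0.69 < 1 shows this instance is not satisfied; fails in Ł∞ since a ⊗ a = max(0, 2a−1) ≠ a in general.)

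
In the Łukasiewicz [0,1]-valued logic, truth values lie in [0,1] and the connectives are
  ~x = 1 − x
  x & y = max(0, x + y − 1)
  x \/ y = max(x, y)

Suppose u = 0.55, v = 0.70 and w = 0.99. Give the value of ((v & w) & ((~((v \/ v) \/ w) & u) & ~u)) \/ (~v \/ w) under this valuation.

v & w = max(0, 0.70 + 0.99 − 1) = max(0, 0.69) = 0.69
v \/ v = max(0.70, 0.70) = 0.70
(v \/ v) \/ w = max(0.70, 0.99) = 0.99
~((v \/ v) \/ w) = 1 − 0.99 = 0.01
~((v \/ v) \/ w) & u = max(0, 0.01 + 0.55 − 1) = max(0, -0.44) = 0.00
~u = 1 − 0.55 = 0.45
(~((v \/ v) \/ w) & u) & ~u = max(0, 0.00 + 0.45 − 1) = max(0, -0.55) = 0.00
(v & w) & ((~((v \/ v) \/ w) & u) & ~u) = max(0, 0.69 + 0.00 − 1) = max(0, -0.31) = 0.00
~v = 1 − 0.70 = 0.30
~v \/ w = max(0.30, 0.99) = 0.99
((v & w) & ((~((v \/ v) \/ w) & u) & ~u)) \/ (~v \/ w) = max(0.00, 0.99) = 0.99

0.99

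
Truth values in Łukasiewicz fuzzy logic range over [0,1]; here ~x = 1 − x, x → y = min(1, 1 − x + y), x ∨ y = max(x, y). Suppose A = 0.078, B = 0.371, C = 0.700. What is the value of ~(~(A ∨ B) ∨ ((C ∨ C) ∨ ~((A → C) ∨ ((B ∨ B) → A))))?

A ∨ B = max(0.078, 0.371) = 0.371
~(A ∨ B) = 1 − 0.371 = 0.629
C ∨ C = max(0.700, 0.700) = 0.700
A → C = min(1, 1 − 0.078 + 0.700) = min(1, 1.622) = 1.000
B ∨ B = max(0.371, 0.371) = 0.371
(B ∨ B) → A = min(1, 1 − 0.371 + 0.078) = min(1, 0.707) = 0.707
(A → C) ∨ ((B ∨ B) → A) = max(1.000, 0.707) = 1.000
~((A → C) ∨ ((B ∨ B) → A)) = 1 − 1.000 = 0.000
(C ∨ C) ∨ ~((A → C) ∨ ((B ∨ B) → A)) = max(0.700, 0.000) = 0.700
~(A ∨ B) ∨ ((C ∨ C) ∨ ~((A → C) ∨ ((B ∨ B) → A))) = max(0.629, 0.700) = 0.700
~(~(A ∨ B) ∨ ((C ∨ C) ∨ ~((A → C) ∨ ((B ∨ B) → A)))) = 1 − 0.700 = 0.300

0.300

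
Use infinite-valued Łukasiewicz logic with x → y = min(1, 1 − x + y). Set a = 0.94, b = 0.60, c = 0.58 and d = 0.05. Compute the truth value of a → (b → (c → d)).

c → d = min(1, 1 − 0.58 + 0.05) = min(1, 0.47) = 0.47
b → (c → d) = min(1, 1 − 0.60 + 0.47) = min(1, 0.87) = 0.87
a → (b → (c → d)) = min(1, 1 − 0.94 + 0.87) = min(1, 0.93) = 0.93

0.93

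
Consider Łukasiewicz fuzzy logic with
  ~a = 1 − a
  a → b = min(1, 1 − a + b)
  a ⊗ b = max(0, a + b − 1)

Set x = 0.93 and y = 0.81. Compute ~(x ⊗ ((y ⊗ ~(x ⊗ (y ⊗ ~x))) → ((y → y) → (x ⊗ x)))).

0.07

~x = 1 − 0.93 = 0.07
y ⊗ ~x = max(0, 0.81 + 0.07 − 1) = max(0, -0.12) = 0.00
x ⊗ (y ⊗ ~x) = max(0, 0.93 + 0.00 − 1) = max(0, -0.07) = 0.00
~(x ⊗ (y ⊗ ~x)) = 1 − 0.00 = 1.00
y ⊗ ~(x ⊗ (y ⊗ ~x)) = max(0, 0.81 + 1.00 − 1) = max(0, 0.81) = 0.81
y → y = min(1, 1 − 0.81 + 0.81) = min(1, 1.00) = 1.00
x ⊗ x = max(0, 0.93 + 0.93 − 1) = max(0, 0.86) = 0.86
(y → y) → (x ⊗ x) = min(1, 1 − 1.00 + 0.86) = min(1, 0.86) = 0.86
(y ⊗ ~(x ⊗ (y ⊗ ~x))) → ((y → y) → (x ⊗ x)) = min(1, 1 − 0.81 + 0.86) = min(1, 1.05) = 1.00
x ⊗ ((y ⊗ ~(x ⊗ (y ⊗ ~x))) → ((y → y) → (x ⊗ x))) = max(0, 0.93 + 1.00 − 1) = max(0, 0.93) = 0.93
~(x ⊗ ((y ⊗ ~(x ⊗ (y ⊗ ~x))) → ((y → y) → (x ⊗ x)))) = 1 − 0.93 = 0.07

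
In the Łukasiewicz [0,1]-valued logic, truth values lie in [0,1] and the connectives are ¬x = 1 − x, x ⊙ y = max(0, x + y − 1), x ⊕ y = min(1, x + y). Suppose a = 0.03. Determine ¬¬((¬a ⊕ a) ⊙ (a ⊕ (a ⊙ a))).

0.03

¬a = 1 − 0.03 = 0.97
¬a ⊕ a = min(1, 0.97 + 0.03) = min(1, 1.00) = 1.00
a ⊙ a = max(0, 0.03 + 0.03 − 1) = max(0, -0.94) = 0.00
a ⊕ (a ⊙ a) = min(1, 0.03 + 0.00) = min(1, 0.03) = 0.03
(¬a ⊕ a) ⊙ (a ⊕ (a ⊙ a)) = max(0, 1.00 + 0.03 − 1) = max(0, 0.03) = 0.03
¬((¬a ⊕ a) ⊙ (a ⊕ (a ⊙ a))) = 1 − 0.03 = 0.97
¬¬((¬a ⊕ a) ⊙ (a ⊕ (a ⊙ a))) = 1 − 0.97 = 0.03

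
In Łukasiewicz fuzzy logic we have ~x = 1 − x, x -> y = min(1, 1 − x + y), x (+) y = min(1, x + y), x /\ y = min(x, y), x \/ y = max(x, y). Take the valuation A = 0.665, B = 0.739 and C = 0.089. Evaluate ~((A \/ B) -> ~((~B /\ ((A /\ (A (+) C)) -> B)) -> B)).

A \/ B = max(0.665, 0.739) = 0.739
~B = 1 − 0.739 = 0.261
A (+) C = min(1, 0.665 + 0.089) = min(1, 0.754) = 0.754
A /\ (A (+) C) = min(0.665, 0.754) = 0.665
(A /\ (A (+) C)) -> B = min(1, 1 − 0.665 + 0.739) = min(1, 1.074) = 1.000
~B /\ ((A /\ (A (+) C)) -> B) = min(0.261, 1.000) = 0.261
(~B /\ ((A /\ (A (+) C)) -> B)) -> B = min(1, 1 − 0.261 + 0.739) = min(1, 1.478) = 1.000
~((~B /\ ((A /\ (A (+) C)) -> B)) -> B) = 1 − 1.000 = 0.000
(A \/ B) -> ~((~B /\ ((A /\ (A (+) C)) -> B)) -> B) = min(1, 1 − 0.739 + 0.000) = min(1, 0.261) = 0.261
~((A \/ B) -> ~((~B /\ ((A /\ (A (+) C)) -> B)) -> B)) = 1 − 0.261 = 0.739

0.739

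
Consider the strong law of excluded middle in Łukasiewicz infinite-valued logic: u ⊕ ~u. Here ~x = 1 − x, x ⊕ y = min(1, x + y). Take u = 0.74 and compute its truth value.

~u = 1 − 0.74 = 0.26
u ⊕ ~u = min(1, 0.74 + 0.26) = min(1, 1.00) = 1.00
(As expected: always 1 in Ł∞ since a ⊕ (1−a) = 1.)

1.00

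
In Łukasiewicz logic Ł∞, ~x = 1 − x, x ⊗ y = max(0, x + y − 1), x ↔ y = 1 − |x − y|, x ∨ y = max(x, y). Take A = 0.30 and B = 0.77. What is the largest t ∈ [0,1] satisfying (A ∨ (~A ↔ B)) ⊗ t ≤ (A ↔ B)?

0.60

~A = 1 − 0.30 = 0.70
~A ↔ B = 1 − |0.70 − 0.77| = 1 − 0.07 = 0.93
A ∨ (~A ↔ B) = max(0.30, 0.93) = 0.93
So the left factor is A ∨ (~A ↔ B) = 0.93.
A ↔ B = 1 − |0.30 − 0.77| = 1 − 0.47 = 0.53
So the right-hand bound is A ↔ B = 0.53.
The residuum of the Łukasiewicz t-norm gives the supremum: min(1, 1 − 0.93 + 0.53).
1 − 0.93 + 0.53 = 0.60, so t = min(1, 0.60) = 0.60.
Check: 0.93 ⊗ 0.60 = max(0, 0.53) = 0.53 ≤ 0.53.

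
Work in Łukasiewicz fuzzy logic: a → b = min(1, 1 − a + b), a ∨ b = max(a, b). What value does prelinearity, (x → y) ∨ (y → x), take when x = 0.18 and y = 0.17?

1.00

x → y = min(1, 1 − 0.18 + 0.17) = min(1, 0.99) = 0.99
y → x = min(1, 1 − 0.17 + 0.18) = min(1, 1.01) = 1.00
(x → y) ∨ (y → x) = max(0.99, 1.00) = 1.00
(As expected: a Ł∞-tautology — holds in every MV-chain.)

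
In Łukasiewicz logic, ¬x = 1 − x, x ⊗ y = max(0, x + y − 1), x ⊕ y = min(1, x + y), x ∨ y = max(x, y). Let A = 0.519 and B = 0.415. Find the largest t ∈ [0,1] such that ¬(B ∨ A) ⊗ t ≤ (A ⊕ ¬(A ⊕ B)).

B ∨ A = max(0.415, 0.519) = 0.519
¬(B ∨ A) = 1 − 0.519 = 0.481
So the left factor is ¬(B ∨ A) = 0.481.
A ⊕ B = min(1, 0.519 + 0.415) = min(1, 0.934) = 0.934
¬(A ⊕ B) = 1 − 0.934 = 0.066
A ⊕ ¬(A ⊕ B) = min(1, 0.519 + 0.066) = min(1, 0.585) = 0.585
So the right-hand bound is A ⊕ ¬(A ⊕ B) = 0.585.
The residuum of the Łukasiewicz t-norm gives the supremum: min(1, 1 − 0.481 + 0.585).
1 − 0.481 + 0.585 = 1.104, so t = min(1, 1.104) = 1.000.
Check: 0.481 ⊗ 1.000 = max(0, 0.481) = 0.481 ≤ 0.585.

1.000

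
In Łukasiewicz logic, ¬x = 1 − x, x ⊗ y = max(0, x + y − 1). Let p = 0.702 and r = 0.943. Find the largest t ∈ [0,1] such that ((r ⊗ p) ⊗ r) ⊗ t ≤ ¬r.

0.469

r ⊗ p = max(0, 0.943 + 0.702 − 1) = max(0, 0.645) = 0.645
(r ⊗ p) ⊗ r = max(0, 0.645 + 0.943 − 1) = max(0, 0.588) = 0.588
So the left factor is (r ⊗ p) ⊗ r = 0.588.
¬r = 1 − 0.943 = 0.057
So the right-hand bound is ¬r = 0.057.
The residuum of the Łukasiewicz t-norm gives the supremum: min(1, 1 − 0.588 + 0.057).
1 − 0.588 + 0.057 = 0.469, so t = min(1, 0.469) = 0.469.
Check: 0.588 ⊗ 0.469 = max(0, 0.057) = 0.057 ≤ 0.057.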